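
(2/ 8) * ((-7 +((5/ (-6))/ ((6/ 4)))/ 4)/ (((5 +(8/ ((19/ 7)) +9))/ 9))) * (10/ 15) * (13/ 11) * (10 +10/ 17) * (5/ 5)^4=-952185/ 120428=-7.91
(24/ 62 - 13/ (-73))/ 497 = 1279/ 1124711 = 0.00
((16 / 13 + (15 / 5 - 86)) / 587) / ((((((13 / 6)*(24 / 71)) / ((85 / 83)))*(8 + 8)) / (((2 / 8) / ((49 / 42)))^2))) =-0.00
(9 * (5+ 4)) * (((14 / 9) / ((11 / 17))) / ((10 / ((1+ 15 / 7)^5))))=71682336 / 12005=5971.04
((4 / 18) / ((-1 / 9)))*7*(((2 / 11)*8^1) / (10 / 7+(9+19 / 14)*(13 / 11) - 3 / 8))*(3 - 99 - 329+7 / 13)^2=-381943776256 / 1383941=-275982.70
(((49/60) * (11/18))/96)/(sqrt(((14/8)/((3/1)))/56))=539 * sqrt(6)/25920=0.05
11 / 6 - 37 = -211 / 6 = -35.17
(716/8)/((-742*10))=-179/14840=-0.01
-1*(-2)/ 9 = 2/ 9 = 0.22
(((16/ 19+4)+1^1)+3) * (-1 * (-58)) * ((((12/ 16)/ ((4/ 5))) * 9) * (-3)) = -246645/ 19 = -12981.32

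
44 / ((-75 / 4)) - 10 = -926 / 75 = -12.35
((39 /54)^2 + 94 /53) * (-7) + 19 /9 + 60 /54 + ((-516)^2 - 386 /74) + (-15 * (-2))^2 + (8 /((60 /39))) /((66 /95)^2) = 20538137686075 /76879044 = 267148.71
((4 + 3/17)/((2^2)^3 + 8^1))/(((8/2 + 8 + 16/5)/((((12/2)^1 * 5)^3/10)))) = 26625/2584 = 10.30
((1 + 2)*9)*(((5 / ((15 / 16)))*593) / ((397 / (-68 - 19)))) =-7429104 / 397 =-18713.11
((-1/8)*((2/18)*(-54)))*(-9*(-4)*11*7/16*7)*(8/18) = 1617/4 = 404.25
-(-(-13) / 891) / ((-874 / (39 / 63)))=169 / 16353414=0.00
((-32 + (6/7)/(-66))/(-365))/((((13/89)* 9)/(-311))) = -13645747/657657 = -20.75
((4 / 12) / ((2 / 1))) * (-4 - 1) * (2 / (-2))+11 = 71 / 6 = 11.83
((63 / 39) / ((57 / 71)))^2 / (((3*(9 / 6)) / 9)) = 494018 / 61009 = 8.10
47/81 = 0.58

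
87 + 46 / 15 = 1351 / 15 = 90.07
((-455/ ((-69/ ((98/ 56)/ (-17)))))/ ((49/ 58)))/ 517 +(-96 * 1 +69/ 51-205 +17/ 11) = -361563955/ 1212882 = -298.10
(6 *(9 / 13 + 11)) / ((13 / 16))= 14592 / 169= 86.34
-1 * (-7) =7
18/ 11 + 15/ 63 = 433/ 231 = 1.87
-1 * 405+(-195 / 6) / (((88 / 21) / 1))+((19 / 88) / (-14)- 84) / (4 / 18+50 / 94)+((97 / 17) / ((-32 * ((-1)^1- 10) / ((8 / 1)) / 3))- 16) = -1803147323 / 3340568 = -539.77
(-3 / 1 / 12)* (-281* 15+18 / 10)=10533 / 10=1053.30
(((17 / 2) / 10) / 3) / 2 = 17 / 120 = 0.14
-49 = -49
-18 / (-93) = 6 / 31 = 0.19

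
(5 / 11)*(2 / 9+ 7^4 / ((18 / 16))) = 96050 / 99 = 970.20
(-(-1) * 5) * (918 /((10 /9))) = 4131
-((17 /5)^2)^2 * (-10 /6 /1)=222.72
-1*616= -616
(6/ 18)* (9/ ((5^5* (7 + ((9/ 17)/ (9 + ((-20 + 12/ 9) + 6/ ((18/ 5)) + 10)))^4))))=4009008/ 29252853125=0.00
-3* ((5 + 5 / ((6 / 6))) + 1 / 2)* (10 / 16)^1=-315 / 16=-19.69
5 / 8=0.62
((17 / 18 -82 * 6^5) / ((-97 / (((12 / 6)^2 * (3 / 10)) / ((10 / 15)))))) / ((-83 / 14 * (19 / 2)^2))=-321366052 / 14532055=-22.11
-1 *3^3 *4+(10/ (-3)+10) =-304/ 3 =-101.33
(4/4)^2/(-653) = -1/653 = -0.00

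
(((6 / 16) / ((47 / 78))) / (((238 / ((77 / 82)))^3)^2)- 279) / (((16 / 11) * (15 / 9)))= -115.09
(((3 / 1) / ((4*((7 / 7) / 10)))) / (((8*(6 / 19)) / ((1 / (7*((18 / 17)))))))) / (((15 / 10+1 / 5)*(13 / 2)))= 475 / 13104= 0.04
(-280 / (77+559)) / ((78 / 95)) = -3325 / 6201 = -0.54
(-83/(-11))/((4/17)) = 1411/44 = 32.07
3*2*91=546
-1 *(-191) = 191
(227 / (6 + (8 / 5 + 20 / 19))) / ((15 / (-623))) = -2686999 / 2466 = -1089.62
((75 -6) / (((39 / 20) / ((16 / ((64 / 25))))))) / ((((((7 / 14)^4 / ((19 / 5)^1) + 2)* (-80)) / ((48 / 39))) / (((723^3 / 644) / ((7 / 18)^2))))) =-232655596045200 / 35533771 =-6547450.20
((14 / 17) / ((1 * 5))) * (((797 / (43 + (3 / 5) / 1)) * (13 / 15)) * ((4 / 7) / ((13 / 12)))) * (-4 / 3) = -51008 / 27795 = -1.84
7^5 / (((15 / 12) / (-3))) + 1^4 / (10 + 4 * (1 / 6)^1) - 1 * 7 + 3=-6454513 / 160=-40340.71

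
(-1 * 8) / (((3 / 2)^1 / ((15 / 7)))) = -80 / 7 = -11.43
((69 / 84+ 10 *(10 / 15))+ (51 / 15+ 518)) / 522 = 222133 / 219240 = 1.01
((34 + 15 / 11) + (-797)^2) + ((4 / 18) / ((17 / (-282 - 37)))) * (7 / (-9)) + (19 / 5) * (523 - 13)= 637185.61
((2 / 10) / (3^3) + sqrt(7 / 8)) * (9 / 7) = 1 / 105 + 9 * sqrt(14) / 28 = 1.21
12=12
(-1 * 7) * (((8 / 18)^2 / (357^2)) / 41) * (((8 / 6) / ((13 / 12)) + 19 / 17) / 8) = -346 / 4454287929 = -0.00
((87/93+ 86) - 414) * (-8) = 81112/31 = 2616.52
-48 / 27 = -16 / 9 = -1.78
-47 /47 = -1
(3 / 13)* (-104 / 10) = -12 / 5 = -2.40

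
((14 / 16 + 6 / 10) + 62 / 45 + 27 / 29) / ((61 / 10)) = 39503 / 63684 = 0.62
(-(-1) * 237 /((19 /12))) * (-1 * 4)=-11376 /19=-598.74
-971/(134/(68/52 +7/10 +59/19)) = -12262759/330980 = -37.05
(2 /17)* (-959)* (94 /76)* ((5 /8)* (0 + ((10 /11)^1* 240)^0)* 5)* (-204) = 3380475 /38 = 88959.87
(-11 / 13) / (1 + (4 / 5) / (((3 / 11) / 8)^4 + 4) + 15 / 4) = -52773209500 / 308723271363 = -0.17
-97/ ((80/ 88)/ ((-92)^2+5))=-9036423/ 10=-903642.30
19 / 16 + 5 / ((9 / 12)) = 377 / 48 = 7.85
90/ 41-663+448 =-8725/ 41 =-212.80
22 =22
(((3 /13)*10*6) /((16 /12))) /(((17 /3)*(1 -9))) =-405 /1768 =-0.23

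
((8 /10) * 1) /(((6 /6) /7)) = 28 /5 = 5.60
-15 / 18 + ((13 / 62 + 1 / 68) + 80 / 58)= 141281 / 183396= 0.77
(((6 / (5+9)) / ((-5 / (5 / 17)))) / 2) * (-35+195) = -240 / 119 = -2.02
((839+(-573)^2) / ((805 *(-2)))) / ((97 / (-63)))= 1481256 / 11155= 132.79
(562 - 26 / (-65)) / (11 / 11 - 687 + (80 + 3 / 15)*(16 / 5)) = -7030 / 5367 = -1.31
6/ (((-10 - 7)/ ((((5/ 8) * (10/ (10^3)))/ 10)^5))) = -3/ 89128960000000000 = -0.00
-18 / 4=-9 / 2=-4.50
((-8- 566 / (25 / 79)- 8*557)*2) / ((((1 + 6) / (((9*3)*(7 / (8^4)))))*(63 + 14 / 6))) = -6330717 / 5017600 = -1.26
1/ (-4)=-1/ 4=-0.25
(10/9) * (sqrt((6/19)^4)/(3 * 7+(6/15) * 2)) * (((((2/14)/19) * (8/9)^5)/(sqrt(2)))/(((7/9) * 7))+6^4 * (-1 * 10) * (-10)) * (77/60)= 1802240 * sqrt(2)/721065427677+33264000/39349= 845.36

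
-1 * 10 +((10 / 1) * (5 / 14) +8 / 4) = -31 / 7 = -4.43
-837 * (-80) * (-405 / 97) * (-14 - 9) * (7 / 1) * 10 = 43661268000 / 97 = 450116164.95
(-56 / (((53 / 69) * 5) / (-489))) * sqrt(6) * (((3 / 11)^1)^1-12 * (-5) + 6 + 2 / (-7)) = 1371504168 * sqrt(6) / 2915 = 1152482.12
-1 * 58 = -58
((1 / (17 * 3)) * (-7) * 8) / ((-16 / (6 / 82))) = 7 / 1394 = 0.01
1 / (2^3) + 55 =441 / 8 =55.12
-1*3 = -3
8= 8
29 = 29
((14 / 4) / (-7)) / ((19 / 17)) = -17 / 38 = -0.45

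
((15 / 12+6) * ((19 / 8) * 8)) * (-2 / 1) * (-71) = 39121 / 2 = 19560.50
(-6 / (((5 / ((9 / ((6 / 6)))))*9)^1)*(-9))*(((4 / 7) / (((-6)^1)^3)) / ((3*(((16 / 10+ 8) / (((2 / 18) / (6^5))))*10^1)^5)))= -1 / 1437273012816478286974032719401451520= -0.00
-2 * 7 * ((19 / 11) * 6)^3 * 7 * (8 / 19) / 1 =-61133184 / 1331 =-45930.27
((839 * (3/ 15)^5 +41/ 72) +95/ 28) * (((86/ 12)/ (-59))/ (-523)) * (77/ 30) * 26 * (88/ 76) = 450711191359/ 5936115375000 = 0.08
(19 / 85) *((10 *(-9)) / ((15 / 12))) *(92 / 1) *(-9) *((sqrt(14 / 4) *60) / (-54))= -125856 *sqrt(14) / 17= -27700.59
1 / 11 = 0.09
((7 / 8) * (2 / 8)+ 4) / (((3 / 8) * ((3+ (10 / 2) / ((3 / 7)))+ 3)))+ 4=983 / 212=4.64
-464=-464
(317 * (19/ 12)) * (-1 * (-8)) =12046/ 3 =4015.33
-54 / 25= -2.16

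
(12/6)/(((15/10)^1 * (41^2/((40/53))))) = 160/267279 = 0.00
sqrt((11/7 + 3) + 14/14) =sqrt(273)/7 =2.36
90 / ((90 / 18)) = 18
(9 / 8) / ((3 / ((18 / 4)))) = 27 / 16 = 1.69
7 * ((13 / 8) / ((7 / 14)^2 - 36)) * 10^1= -35 / 11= -3.18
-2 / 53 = -0.04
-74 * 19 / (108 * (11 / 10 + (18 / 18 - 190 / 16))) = 14060 / 10557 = 1.33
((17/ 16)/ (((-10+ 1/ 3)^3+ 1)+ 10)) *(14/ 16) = -3213/ 3083776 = -0.00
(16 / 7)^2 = 256 / 49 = 5.22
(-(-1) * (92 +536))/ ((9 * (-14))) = -314/ 63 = -4.98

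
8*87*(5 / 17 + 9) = 109968 / 17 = 6468.71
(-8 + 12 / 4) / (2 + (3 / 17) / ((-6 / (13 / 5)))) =-850 / 327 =-2.60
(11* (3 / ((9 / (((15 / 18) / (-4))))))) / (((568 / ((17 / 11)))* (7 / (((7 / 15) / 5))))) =-0.00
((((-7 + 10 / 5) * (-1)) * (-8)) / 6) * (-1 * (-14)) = -280 / 3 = -93.33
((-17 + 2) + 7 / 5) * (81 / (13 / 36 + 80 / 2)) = -198288 / 7265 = -27.29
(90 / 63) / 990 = 1 / 693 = 0.00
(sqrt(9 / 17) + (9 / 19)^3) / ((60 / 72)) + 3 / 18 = 60539 / 205770 + 18* sqrt(17) / 85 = 1.17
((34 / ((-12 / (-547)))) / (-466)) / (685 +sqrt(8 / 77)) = -0.00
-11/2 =-5.50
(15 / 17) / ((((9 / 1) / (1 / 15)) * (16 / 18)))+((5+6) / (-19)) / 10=-653 / 12920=-0.05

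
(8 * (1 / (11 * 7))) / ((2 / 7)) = 4 / 11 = 0.36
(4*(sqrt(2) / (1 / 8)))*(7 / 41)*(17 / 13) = 3808*sqrt(2) / 533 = 10.10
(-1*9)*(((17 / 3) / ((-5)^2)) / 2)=-1.02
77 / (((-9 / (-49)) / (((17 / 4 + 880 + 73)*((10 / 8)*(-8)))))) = -72234085 / 18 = -4013004.72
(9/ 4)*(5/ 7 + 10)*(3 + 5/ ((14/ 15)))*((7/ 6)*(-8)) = -26325/ 14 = -1880.36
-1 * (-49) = 49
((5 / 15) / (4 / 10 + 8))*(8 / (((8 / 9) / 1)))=5 / 14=0.36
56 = 56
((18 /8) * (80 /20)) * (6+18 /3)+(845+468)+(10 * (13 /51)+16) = 73417 /51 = 1439.55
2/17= 0.12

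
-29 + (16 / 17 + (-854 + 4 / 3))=-44917 / 51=-880.73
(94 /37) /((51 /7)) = 0.35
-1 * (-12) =12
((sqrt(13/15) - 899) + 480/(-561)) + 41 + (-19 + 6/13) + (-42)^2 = sqrt(195)/15 + 2155339/2431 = 887.54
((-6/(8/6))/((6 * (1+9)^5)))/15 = -1/2000000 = -0.00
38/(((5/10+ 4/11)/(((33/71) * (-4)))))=-5808/71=-81.80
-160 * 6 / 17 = -960 / 17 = -56.47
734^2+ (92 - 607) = 538241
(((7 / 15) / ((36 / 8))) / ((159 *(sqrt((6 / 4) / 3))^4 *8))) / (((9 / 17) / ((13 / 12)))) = 1547 / 2318220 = 0.00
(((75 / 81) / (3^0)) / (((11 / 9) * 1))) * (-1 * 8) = -200 / 33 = -6.06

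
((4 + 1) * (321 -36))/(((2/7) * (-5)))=-1995/2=-997.50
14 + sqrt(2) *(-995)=14 - 995 *sqrt(2)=-1393.14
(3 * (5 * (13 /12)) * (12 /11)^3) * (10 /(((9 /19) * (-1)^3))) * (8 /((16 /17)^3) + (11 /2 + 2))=-162149325 /21296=-7614.07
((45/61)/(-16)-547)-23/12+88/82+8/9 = -196999025/360144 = -547.00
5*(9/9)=5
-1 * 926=-926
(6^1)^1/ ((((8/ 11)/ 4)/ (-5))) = -165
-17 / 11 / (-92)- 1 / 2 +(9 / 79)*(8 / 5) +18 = 7075029 / 399740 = 17.70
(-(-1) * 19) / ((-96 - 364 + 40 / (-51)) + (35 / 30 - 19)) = -646 / 16273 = -0.04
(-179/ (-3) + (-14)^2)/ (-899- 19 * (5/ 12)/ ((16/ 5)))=-49088/ 173083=-0.28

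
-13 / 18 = -0.72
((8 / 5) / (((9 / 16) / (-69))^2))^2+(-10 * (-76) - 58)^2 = 1174736153764 / 2025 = 580116619.14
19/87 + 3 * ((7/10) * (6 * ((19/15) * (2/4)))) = 35663/4350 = 8.20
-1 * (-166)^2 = -27556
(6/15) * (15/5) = 6/5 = 1.20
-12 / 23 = -0.52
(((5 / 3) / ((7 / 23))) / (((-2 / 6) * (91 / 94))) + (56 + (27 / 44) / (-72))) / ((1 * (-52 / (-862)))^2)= 1625318284393 / 151575424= 10722.84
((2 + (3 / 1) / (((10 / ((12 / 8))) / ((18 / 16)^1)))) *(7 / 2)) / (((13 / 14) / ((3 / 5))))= 58947 / 10400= 5.67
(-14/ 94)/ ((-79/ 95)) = 665/ 3713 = 0.18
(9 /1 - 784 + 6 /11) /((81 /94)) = -800786 /891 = -898.75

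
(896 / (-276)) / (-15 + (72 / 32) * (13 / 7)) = 6272 / 20907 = 0.30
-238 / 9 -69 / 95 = -23231 / 855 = -27.17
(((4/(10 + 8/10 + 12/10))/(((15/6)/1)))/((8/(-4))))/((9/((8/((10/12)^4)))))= -384/3125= -0.12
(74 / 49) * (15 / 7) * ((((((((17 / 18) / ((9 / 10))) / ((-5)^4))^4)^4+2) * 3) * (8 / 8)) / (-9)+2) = 3610873061200634365728217753240784304580301974093106377616667357406 / 836844229724201072597823438757830416534488904289901256561279296875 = 4.31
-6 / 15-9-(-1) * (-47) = -282 / 5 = -56.40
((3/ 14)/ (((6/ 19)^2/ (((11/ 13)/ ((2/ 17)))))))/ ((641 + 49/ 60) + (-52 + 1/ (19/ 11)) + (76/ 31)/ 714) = 3379737955/ 129110778108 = 0.03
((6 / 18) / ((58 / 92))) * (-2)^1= -92 / 87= -1.06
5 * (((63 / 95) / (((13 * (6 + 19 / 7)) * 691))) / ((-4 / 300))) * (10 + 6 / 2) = -33075 / 800869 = -0.04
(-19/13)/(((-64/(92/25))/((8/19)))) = 23/650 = 0.04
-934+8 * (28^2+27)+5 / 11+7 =61176 / 11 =5561.45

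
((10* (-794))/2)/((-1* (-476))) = -1985/238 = -8.34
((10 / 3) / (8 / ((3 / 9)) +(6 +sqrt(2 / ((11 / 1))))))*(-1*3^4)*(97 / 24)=-720225 / 19796 +4365*sqrt(22) / 39592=-35.87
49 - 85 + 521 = 485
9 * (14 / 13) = 126 / 13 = 9.69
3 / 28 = 0.11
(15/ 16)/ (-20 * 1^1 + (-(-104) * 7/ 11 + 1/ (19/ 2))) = 3135/ 154784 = 0.02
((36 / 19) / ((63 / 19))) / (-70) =-2 / 245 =-0.01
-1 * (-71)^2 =-5041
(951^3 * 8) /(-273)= -2293560936 /91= -25203966.33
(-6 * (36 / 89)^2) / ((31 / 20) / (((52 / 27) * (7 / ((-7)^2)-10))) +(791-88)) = -186001920 / 133182165247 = -0.00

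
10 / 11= 0.91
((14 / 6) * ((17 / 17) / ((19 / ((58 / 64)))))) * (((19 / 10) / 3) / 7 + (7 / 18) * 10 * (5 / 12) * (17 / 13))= 3148559 / 12804480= 0.25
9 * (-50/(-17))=450/17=26.47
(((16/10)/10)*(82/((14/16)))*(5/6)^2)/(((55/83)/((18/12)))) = 23.57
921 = 921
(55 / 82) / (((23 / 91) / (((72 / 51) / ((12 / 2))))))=10010 / 16031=0.62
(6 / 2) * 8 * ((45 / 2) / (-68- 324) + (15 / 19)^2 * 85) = 1270.09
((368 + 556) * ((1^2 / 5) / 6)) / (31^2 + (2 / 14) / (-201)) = 108339 / 3380315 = 0.03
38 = 38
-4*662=-2648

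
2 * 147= 294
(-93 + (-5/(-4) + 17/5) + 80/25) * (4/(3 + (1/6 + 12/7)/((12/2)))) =-429156/4175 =-102.79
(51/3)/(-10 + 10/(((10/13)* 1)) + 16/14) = 119/29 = 4.10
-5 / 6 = -0.83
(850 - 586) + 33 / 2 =561 / 2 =280.50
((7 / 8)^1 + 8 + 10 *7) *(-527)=-332537 / 8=-41567.12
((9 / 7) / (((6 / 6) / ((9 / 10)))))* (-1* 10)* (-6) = 486 / 7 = 69.43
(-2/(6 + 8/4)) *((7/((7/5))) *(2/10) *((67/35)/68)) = -67/9520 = -0.01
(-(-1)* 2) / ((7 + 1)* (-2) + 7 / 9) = -18 / 137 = -0.13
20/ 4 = 5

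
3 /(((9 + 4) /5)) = 15 /13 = 1.15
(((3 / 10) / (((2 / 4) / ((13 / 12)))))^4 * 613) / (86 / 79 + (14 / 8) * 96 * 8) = 0.08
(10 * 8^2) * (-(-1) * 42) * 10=268800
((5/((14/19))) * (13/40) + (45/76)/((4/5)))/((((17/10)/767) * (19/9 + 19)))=10817001/171836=62.95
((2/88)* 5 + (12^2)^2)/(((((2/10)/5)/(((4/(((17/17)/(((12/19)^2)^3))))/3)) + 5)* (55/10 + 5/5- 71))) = -15135438643200/257647773713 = -58.74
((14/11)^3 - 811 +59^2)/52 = 136789/2662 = 51.39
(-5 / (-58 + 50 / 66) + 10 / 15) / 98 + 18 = 10000861 / 555366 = 18.01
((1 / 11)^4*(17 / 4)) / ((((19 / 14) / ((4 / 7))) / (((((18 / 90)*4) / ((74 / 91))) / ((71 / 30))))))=37128 / 730776233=0.00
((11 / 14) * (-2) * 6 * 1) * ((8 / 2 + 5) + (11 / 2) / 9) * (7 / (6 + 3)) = -1903 / 27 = -70.48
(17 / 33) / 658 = 0.00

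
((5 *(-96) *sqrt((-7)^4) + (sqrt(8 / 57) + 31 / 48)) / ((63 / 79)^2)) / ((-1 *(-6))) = -7045645889 / 1143072 + 6241 *sqrt(114) / 678699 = -6163.68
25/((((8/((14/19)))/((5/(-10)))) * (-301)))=25/6536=0.00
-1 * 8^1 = -8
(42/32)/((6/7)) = 49/32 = 1.53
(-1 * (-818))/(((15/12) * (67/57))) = 186504/335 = 556.73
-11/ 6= -1.83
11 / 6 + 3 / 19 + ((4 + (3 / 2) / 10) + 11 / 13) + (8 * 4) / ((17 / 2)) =2708881 / 251940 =10.75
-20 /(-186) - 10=-920 /93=-9.89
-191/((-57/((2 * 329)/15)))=125678/855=146.99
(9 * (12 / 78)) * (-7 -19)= -36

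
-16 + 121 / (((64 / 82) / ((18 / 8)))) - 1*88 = 31337 / 128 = 244.82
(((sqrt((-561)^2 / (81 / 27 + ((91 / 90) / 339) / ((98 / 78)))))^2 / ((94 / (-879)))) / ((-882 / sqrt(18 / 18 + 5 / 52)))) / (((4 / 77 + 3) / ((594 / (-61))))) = -102127376469789 *sqrt(741) / 748829029286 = -3712.52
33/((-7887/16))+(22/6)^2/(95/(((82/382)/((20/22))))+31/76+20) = -1095289300/31167346851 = -0.04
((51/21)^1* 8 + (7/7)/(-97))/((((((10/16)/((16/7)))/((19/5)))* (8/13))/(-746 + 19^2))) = -114635664/679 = -168830.14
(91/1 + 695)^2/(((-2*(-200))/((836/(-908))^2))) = 6746486769/5152900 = 1309.26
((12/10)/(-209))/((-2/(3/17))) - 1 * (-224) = 3979369/17765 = 224.00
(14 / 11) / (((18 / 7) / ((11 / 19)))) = 49 / 171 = 0.29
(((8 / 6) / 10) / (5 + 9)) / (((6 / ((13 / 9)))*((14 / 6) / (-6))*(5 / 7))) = -13 / 1575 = -0.01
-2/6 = -1/3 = -0.33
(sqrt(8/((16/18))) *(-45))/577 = -135/577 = -0.23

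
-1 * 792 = -792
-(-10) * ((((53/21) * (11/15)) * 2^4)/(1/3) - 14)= 15716/21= 748.38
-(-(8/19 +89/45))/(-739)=-2051/631845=-0.00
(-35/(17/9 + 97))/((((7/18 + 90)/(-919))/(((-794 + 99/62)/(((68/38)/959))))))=-466453872293157/305244724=-1528130.83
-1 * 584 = -584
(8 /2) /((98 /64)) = 128 /49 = 2.61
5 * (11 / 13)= 55 / 13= 4.23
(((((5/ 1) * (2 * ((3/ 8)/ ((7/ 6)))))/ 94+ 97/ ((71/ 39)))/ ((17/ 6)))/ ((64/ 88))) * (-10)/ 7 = -36.96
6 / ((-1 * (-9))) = 2 / 3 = 0.67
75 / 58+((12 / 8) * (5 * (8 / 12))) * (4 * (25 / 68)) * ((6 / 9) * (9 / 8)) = 13425 / 1972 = 6.81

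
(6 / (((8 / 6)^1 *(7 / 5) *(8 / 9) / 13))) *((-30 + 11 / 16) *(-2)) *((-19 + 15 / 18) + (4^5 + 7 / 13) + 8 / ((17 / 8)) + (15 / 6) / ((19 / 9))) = 115229745315 / 41344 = 2787097.17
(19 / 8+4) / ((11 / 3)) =153 / 88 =1.74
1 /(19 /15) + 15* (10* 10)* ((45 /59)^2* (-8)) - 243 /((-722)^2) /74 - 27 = -940892429439915 /134279630696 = -7006.96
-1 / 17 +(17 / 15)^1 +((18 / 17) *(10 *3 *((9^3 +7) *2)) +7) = 11925259 / 255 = 46765.72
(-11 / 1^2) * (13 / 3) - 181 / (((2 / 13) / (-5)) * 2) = 34723 / 12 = 2893.58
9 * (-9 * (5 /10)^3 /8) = -81 /64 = -1.27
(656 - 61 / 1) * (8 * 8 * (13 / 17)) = 29120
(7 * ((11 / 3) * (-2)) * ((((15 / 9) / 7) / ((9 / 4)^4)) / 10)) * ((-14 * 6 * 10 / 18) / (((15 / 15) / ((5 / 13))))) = 1971200 / 2302911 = 0.86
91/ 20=4.55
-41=-41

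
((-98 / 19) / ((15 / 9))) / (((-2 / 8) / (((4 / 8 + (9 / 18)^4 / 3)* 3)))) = 735 / 38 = 19.34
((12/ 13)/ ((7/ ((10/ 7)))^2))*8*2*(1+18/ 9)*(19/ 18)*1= 60800/ 31213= 1.95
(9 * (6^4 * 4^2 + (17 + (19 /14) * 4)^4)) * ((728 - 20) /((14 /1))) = 2094350033682 /16807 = 124611770.91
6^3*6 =1296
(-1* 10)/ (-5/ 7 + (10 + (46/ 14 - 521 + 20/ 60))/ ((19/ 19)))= 21/ 1067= 0.02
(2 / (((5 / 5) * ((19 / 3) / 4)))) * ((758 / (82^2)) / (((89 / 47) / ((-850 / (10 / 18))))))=-327046680 / 2842571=-115.05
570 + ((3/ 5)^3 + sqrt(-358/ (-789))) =sqrt(282462)/ 789 + 71277/ 125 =570.89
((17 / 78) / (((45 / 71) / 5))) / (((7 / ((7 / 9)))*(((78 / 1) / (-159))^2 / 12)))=3390463 / 355914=9.53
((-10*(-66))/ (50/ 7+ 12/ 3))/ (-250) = -77/ 325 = -0.24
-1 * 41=-41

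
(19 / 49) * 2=38 / 49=0.78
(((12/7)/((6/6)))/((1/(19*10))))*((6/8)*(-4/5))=-1368/7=-195.43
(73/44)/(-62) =-73/2728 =-0.03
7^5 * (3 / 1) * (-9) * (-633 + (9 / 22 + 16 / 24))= 6308725941 / 22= 286760270.05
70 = 70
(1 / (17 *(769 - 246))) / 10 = 1 / 88910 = 0.00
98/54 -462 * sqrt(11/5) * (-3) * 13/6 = 49/27 + 3003 * sqrt(55)/5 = 4455.98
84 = 84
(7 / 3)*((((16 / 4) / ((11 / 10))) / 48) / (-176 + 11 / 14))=-245 / 242847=-0.00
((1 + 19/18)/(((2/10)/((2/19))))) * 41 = 7585/171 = 44.36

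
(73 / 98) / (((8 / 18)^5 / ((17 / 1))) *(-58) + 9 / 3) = 73279809 / 289306486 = 0.25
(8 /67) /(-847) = -8 /56749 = -0.00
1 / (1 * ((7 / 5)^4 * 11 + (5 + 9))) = 625 / 35161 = 0.02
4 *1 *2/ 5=8/ 5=1.60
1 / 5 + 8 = 41 / 5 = 8.20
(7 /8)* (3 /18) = 7 /48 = 0.15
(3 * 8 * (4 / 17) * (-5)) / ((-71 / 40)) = 19200 / 1207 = 15.91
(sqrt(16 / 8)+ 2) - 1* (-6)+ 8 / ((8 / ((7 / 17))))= sqrt(2)+ 143 / 17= 9.83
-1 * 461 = -461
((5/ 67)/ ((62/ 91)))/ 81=455/ 336474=0.00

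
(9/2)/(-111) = -3/74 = -0.04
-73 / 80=-0.91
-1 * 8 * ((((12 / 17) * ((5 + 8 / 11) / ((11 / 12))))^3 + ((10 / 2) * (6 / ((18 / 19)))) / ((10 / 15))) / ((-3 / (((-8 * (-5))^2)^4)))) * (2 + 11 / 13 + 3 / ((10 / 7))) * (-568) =-2221314703366346883727360000000 / 339443488527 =-6543989731562221913.05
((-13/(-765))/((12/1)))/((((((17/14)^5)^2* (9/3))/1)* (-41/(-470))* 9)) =88367297095168/1024352708738842737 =0.00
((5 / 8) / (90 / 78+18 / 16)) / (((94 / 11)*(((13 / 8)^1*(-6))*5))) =-22 / 33417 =-0.00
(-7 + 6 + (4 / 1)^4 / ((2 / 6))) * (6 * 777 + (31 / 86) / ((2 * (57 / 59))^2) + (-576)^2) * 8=288408917902313 / 139707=2064384160.44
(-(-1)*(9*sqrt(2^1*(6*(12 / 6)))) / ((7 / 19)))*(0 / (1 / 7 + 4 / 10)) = 0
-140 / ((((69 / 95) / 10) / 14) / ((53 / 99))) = -98686000 / 6831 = -14446.79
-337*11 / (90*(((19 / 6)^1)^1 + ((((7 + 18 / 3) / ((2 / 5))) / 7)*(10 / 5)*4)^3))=-1271501 / 1581937755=-0.00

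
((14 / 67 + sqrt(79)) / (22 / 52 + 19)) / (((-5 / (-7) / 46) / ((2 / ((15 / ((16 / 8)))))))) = 468832 / 2537625 + 33488 * sqrt(79) / 37875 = 8.04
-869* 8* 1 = -6952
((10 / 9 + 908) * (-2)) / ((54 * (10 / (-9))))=4091 / 135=30.30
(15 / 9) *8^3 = 2560 / 3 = 853.33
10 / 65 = 2 / 13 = 0.15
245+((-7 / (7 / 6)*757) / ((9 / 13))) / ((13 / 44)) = -65881 / 3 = -21960.33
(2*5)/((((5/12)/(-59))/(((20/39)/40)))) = -236/13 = -18.15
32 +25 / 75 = 97 / 3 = 32.33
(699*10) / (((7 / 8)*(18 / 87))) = 270280 / 7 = 38611.43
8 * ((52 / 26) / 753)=16 / 753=0.02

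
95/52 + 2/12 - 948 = -147577/156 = -946.01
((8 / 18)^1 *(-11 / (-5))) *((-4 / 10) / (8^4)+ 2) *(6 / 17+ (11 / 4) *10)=213329743 / 3916800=54.47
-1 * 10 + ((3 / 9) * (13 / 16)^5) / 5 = -156915107 / 15728640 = -9.98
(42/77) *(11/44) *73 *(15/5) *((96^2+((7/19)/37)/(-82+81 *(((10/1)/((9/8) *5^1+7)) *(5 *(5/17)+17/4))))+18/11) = 22918410489942477/83257282636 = 275272.14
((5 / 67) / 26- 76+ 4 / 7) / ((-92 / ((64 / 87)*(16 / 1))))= 9.65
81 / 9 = 9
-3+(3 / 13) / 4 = -153 / 52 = -2.94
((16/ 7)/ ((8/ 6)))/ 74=6/ 259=0.02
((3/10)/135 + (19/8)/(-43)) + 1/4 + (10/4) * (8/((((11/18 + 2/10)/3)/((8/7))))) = 3351471217/39551400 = 84.74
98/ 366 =49/ 183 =0.27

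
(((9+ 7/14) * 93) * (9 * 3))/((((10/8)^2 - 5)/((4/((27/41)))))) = -42150.98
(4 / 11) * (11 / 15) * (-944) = -3776 / 15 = -251.73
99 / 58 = 1.71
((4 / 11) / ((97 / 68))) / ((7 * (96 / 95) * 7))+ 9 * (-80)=-225860945 / 313698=-719.99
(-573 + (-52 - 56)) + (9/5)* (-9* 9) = -4134/5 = -826.80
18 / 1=18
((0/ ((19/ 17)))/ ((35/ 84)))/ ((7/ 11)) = 0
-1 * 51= -51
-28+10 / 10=-27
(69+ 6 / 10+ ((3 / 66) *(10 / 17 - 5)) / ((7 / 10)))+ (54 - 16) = 702367 / 6545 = 107.31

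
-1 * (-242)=242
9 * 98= 882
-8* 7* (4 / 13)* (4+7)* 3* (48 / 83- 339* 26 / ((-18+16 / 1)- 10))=-450997008 / 1079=-417976.84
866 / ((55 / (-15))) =-2598 / 11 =-236.18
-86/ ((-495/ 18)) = 172/ 55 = 3.13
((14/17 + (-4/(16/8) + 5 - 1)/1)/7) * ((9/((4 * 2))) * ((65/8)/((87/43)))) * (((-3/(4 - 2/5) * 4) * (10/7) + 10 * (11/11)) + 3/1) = 1450605/96628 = 15.01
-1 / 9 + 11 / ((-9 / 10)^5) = -1106561 / 59049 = -18.74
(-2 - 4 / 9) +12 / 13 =-178 / 117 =-1.52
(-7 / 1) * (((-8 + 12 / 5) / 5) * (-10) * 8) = -3136 / 5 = -627.20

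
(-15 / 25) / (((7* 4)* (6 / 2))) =-1 / 140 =-0.01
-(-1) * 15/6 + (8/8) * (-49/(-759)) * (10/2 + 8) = 5069/1518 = 3.34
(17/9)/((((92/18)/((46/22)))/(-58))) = -493/11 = -44.82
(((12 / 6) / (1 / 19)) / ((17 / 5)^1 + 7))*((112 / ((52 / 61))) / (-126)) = -5795 / 1521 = -3.81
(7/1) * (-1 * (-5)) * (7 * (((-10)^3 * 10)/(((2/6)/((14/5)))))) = -20580000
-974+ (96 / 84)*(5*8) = -6498 / 7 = -928.29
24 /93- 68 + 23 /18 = -66.46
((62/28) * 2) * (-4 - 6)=-310/7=-44.29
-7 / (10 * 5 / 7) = -49 / 50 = -0.98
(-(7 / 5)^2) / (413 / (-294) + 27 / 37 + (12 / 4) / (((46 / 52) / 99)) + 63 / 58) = -25394691 / 4355323025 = -0.01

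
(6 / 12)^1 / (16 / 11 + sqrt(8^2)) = 11 / 208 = 0.05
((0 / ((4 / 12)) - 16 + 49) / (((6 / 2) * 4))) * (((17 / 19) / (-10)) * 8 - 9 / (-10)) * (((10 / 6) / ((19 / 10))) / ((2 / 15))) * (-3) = -28875 / 2888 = -10.00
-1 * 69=-69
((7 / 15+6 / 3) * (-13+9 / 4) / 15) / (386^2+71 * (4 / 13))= -20683 / 1743508800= -0.00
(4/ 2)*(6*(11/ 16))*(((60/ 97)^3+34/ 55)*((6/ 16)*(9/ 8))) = 1737890721/ 584110720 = 2.98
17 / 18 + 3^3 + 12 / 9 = 527 / 18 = 29.28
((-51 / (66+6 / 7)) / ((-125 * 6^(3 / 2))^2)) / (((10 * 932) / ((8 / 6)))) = -119 / 3680235000000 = -0.00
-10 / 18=-5 / 9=-0.56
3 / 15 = 1 / 5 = 0.20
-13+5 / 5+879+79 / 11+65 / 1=10331 / 11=939.18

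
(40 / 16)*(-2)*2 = -10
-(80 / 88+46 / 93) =-1436 / 1023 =-1.40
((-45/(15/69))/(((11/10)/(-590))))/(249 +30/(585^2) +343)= 13931979750/74285651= 187.55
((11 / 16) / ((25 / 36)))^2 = 9801 / 10000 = 0.98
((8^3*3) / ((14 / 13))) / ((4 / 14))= 4992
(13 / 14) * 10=65 / 7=9.29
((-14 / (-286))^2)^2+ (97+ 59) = 65233212157 / 418161601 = 156.00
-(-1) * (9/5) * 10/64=9/32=0.28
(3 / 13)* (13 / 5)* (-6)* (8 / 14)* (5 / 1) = -72 / 7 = -10.29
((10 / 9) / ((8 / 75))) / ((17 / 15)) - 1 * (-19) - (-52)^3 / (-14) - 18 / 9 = -4768205 / 476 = -10017.24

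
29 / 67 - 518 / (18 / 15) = -86678 / 201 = -431.23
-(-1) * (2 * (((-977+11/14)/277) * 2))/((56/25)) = -341675/54292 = -6.29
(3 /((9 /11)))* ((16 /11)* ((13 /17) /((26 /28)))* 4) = 896 /51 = 17.57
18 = 18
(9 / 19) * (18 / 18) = 9 / 19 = 0.47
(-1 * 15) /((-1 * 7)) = 15 /7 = 2.14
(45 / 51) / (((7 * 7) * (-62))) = -15 / 51646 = -0.00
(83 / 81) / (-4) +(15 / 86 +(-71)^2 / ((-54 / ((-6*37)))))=288727177 / 13932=20724.03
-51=-51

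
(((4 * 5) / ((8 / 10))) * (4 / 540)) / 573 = 5 / 15471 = 0.00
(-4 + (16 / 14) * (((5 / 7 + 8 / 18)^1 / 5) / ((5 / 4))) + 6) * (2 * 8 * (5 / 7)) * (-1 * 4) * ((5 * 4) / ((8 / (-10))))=7803520 / 3087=2527.87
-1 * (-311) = 311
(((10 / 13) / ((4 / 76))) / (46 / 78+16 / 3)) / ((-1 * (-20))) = 19 / 154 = 0.12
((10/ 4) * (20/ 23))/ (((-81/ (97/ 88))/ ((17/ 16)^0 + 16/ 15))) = -15035/ 245916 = -0.06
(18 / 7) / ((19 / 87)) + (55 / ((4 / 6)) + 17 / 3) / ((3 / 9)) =73489 / 266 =276.27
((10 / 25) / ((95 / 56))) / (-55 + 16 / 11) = -1232 / 279775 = -0.00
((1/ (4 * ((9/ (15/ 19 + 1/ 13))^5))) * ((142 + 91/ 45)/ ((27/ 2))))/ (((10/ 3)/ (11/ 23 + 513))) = 1717634640389339632/ 505685117911944600045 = 0.00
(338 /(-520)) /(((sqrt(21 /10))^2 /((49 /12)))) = -91 /72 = -1.26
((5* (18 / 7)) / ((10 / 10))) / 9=10 / 7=1.43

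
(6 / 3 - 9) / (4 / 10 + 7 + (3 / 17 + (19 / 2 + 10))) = -0.26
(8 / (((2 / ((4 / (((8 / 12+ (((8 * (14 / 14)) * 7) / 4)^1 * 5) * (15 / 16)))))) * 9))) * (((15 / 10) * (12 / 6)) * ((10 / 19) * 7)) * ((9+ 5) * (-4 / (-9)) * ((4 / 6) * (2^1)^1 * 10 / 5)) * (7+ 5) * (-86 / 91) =-19726336 / 353457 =-55.81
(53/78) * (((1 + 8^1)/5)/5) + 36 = 23559/650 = 36.24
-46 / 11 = -4.18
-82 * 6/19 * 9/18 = -246/19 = -12.95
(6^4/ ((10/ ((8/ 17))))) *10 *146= 1513728/ 17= 89042.82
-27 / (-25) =27 / 25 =1.08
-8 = -8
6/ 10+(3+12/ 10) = 24/ 5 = 4.80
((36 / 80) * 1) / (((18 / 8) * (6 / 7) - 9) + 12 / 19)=-399 / 5710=-0.07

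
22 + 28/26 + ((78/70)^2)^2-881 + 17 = -16374757767/19508125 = -839.38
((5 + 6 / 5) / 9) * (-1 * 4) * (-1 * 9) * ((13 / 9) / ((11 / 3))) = 1612 / 165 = 9.77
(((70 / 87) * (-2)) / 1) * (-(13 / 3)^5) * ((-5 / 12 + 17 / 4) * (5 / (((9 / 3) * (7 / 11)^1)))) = 4696856450 / 190269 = 24685.35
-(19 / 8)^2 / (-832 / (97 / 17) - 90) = 35017 / 1463936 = 0.02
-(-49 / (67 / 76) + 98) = -2842 / 67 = -42.42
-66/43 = -1.53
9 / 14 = 0.64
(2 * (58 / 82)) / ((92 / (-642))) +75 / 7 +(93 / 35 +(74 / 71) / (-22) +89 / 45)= 251950201 / 46398429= 5.43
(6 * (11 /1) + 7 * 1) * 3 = 219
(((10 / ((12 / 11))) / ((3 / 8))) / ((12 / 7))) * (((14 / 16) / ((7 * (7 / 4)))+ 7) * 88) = 26620 / 3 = 8873.33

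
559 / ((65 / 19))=817 / 5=163.40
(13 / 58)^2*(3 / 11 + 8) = 15379 / 37004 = 0.42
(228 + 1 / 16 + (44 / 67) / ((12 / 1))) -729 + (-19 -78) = -1922791 / 3216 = -597.88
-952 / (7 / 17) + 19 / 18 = -41597 / 18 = -2310.94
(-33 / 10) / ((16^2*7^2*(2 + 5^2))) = -11 / 1128960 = -0.00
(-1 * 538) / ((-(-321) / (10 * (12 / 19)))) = -21520 / 2033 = -10.59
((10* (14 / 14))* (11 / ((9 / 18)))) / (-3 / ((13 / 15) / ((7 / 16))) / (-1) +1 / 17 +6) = 777920 / 26779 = 29.05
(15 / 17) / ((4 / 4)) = 15 / 17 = 0.88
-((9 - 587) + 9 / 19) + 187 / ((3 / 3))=14526 / 19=764.53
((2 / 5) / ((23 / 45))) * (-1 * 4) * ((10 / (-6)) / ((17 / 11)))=1320 / 391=3.38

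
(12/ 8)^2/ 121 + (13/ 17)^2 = 84397/ 139876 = 0.60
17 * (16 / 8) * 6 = 204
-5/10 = -1/2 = -0.50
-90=-90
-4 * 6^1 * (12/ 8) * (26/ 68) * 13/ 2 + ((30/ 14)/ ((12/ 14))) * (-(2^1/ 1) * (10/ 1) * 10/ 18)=-17939/ 153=-117.25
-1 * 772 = -772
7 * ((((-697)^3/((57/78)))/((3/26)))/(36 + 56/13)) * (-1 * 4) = 20829863431468/7467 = 2789589317.19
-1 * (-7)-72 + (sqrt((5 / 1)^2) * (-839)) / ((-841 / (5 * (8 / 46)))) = -1173395 / 19343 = -60.66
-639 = -639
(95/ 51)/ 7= 95/ 357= 0.27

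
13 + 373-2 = 384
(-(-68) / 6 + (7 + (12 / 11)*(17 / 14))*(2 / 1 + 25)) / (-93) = -54539 / 21483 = -2.54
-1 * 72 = -72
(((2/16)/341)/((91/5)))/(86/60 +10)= 75/42574532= 0.00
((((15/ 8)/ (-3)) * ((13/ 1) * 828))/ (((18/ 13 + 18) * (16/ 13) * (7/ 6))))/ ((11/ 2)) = -757965/ 17248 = -43.95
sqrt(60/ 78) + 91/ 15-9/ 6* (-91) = 143.44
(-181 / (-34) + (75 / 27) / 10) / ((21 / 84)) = 3428 / 153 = 22.41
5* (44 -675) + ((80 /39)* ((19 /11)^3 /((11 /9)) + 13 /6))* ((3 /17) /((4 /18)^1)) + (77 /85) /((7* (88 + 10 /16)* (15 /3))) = -180349506409071 /57352091225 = -3144.60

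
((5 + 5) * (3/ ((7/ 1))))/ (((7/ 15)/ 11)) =4950/ 49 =101.02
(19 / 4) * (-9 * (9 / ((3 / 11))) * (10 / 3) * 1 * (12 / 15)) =-3762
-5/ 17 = -0.29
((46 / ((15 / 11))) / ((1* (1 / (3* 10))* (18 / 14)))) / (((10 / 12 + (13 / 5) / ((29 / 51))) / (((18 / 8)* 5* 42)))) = 323561700 / 4703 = 68799.00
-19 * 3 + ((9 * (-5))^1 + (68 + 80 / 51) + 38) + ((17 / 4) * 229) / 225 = 151381 / 15300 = 9.89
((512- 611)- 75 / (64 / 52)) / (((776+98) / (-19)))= 2559 / 736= 3.48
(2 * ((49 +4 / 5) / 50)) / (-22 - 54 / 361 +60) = 89889 / 1708000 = 0.05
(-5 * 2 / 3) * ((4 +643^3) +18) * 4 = -10633909160 / 3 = -3544636386.67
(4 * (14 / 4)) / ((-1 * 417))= -14 / 417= -0.03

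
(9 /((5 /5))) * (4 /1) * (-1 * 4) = -144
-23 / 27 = -0.85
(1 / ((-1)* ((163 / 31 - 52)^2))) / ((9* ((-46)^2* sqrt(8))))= -961* sqrt(2) / 159939205776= -0.00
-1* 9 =-9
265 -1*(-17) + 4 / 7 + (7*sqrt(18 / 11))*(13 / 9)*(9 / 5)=305.85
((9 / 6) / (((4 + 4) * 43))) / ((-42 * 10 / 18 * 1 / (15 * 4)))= -0.01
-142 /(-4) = 35.50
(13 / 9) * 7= 91 / 9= 10.11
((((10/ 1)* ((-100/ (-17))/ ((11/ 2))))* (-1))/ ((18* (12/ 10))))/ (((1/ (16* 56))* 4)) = -560000/ 5049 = -110.91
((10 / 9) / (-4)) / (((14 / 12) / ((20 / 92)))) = -25 / 483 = -0.05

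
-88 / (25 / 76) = -6688 / 25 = -267.52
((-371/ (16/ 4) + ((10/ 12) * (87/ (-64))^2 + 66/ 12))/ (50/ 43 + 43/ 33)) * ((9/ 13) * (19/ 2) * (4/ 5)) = -170372840913/ 931573760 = -182.89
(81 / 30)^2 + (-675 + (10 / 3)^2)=-590939 / 900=-656.60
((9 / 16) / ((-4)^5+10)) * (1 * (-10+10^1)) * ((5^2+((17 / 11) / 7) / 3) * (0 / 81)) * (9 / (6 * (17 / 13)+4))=0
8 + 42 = 50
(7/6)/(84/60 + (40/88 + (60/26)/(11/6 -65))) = 1896895/2955924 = 0.64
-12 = -12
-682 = -682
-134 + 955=821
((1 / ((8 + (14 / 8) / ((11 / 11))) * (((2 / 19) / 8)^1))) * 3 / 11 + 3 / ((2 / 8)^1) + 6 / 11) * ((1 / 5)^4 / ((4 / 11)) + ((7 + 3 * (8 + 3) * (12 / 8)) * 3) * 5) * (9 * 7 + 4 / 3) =428957995777 / 536250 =799921.67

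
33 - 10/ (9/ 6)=79/ 3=26.33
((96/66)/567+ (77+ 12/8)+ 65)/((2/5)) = 8950255/24948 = 358.76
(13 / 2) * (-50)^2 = 16250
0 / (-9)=0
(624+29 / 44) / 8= 27485 / 352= 78.08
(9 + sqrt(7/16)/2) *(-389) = -3501 - 389 *sqrt(7)/8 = -3629.65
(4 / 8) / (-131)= -1 / 262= -0.00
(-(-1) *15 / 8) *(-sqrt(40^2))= -75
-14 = -14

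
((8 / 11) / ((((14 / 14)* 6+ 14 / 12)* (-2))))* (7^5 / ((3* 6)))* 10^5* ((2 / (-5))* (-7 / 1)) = -18823840000 / 1419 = -13265567.30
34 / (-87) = -34 / 87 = -0.39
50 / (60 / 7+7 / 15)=5250 / 949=5.53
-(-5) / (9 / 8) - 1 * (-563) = 5107 / 9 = 567.44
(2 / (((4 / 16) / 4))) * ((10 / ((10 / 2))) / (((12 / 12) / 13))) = 832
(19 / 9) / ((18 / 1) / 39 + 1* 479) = 247 / 56097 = 0.00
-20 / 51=-0.39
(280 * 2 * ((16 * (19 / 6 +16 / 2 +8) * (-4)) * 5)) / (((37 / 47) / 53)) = -25667264000 / 111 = -231236612.61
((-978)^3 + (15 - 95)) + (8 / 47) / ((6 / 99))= -43965747172 / 47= -935441429.19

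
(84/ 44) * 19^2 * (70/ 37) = 530670/ 407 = 1303.86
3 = 3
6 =6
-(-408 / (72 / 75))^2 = -180625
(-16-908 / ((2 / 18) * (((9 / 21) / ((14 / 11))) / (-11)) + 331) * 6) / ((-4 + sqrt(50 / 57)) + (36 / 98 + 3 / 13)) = 6408553278400 * sqrt(114) / 24073019701799 + 248533153028160 / 24073019701799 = 13.17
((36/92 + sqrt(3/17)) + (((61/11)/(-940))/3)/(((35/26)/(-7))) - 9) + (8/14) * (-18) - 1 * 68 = -1084796827/12485550 + sqrt(51)/17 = -86.46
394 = 394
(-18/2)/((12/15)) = -45/4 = -11.25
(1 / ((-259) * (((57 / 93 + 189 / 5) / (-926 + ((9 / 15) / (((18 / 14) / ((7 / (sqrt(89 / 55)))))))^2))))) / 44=114148789 / 54349278984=0.00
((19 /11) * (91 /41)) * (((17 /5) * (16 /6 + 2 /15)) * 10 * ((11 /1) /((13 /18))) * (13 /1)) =14814072 /205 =72263.77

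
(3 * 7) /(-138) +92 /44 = 981 /506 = 1.94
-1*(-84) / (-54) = -1.56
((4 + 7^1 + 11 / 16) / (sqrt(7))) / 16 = 187 * sqrt(7) / 1792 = 0.28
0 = 0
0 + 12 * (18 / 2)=108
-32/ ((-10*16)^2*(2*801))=-1/ 1281600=-0.00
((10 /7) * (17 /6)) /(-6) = -85 /126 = -0.67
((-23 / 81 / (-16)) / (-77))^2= 529 / 9958443264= 0.00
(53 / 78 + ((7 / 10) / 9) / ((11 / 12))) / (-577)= -1093 / 825110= -0.00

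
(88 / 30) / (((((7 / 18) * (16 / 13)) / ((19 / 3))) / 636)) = 864006 / 35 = 24685.89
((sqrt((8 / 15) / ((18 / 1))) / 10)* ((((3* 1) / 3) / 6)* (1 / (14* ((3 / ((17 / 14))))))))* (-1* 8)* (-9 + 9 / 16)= 0.01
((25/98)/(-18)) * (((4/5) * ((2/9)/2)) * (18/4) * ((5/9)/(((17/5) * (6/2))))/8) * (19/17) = -2375/55057968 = -0.00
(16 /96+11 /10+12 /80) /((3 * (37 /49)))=833 /1332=0.63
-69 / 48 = -23 / 16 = -1.44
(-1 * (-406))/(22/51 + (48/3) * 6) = 10353/2459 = 4.21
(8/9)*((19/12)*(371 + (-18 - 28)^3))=-3684670/27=-136469.26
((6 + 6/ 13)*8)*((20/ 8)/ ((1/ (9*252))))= 3810240/ 13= 293095.38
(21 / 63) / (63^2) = 1 / 11907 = 0.00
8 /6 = 4 /3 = 1.33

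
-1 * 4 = -4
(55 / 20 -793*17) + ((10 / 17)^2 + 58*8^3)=18748119 / 1156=16218.10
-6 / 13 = -0.46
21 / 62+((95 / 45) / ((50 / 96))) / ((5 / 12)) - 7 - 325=-2494983 / 7750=-321.93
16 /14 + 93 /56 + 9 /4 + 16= 1179 /56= 21.05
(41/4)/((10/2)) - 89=-1739/20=-86.95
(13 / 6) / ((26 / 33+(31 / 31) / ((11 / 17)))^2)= 39 / 98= 0.40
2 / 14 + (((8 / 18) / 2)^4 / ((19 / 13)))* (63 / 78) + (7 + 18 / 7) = 2825996 / 290871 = 9.72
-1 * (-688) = 688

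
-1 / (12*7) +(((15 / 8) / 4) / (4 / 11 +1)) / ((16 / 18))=2015 / 5376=0.37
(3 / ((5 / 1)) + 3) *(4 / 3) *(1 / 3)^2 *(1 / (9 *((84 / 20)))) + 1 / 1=575 / 567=1.01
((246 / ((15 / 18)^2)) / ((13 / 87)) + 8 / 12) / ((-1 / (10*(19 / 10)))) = -45055.65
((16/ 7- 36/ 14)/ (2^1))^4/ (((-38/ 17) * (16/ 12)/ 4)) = -51/ 91238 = -0.00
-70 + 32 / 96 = -209 / 3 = -69.67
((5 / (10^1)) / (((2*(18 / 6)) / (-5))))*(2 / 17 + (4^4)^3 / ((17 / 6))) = -251658245 / 102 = -2467237.70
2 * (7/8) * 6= 21/2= 10.50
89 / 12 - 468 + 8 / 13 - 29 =-76279 / 156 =-488.97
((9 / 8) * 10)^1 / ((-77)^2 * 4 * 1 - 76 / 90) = 2025 / 4268728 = 0.00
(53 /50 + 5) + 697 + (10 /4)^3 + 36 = 150937 /200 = 754.68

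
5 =5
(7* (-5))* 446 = -15610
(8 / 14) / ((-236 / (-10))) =10 / 413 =0.02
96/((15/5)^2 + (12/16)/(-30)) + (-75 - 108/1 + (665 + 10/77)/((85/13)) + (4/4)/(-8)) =-265803787/3759448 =-70.70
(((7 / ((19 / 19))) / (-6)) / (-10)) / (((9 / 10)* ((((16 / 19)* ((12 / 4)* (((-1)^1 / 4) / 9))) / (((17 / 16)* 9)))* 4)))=-2261 / 512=-4.42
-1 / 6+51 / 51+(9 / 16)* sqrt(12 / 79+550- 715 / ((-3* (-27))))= 5 / 6+sqrt(273651023) / 1264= 13.92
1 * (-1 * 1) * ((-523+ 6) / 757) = 517 / 757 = 0.68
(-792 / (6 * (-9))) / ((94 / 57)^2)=5.39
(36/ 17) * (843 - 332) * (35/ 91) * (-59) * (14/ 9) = -8441720/ 221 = -38197.83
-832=-832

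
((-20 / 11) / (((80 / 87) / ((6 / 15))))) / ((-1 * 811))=0.00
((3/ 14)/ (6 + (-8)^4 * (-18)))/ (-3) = 1/ 1032108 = 0.00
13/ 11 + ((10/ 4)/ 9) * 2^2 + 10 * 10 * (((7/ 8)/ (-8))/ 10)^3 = 595032923/ 259522560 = 2.29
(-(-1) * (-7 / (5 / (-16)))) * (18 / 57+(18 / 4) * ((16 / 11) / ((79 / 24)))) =4261152 / 82555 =51.62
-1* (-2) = 2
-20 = -20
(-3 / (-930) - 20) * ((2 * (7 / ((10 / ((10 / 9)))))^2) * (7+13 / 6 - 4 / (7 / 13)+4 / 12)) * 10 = -1258397 / 2511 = -501.15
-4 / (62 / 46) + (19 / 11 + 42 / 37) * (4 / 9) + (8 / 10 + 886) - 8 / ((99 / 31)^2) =884.32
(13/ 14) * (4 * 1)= 26/ 7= 3.71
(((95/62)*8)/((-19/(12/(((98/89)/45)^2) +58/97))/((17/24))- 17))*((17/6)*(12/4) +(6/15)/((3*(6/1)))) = -2312804206943906/376397926030251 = -6.14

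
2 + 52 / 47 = 146 / 47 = 3.11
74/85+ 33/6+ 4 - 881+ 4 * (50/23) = -3370161/3910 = -861.93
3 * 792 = 2376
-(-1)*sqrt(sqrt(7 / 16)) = 7^(1 / 4) / 2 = 0.81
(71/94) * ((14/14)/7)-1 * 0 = 71/658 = 0.11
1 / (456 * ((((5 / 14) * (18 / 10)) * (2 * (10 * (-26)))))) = -0.00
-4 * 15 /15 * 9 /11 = -36 /11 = -3.27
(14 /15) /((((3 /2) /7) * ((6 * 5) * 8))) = 49 /2700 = 0.02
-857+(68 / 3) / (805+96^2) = -857.00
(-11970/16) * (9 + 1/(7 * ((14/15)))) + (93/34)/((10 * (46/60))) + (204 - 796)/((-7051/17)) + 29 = -2104889113955/308777392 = -6816.85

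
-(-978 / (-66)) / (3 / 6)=-326 / 11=-29.64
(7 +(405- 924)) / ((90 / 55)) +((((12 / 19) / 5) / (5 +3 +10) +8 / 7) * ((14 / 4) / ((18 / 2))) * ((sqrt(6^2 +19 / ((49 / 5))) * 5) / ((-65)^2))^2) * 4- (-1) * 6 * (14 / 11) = -1783043662352 / 5841210375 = -305.25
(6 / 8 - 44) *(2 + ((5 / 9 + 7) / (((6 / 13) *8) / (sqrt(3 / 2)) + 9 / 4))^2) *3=-14348618789519 / 2133481842 + 899837206528 *sqrt(6) / 355580307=-526.73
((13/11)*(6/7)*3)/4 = 117/154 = 0.76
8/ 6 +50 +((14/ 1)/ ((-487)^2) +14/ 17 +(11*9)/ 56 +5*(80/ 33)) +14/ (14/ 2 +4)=167195042017/ 2483633768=67.32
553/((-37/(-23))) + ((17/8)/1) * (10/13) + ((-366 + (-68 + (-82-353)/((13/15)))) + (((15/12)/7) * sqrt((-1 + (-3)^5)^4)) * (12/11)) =1630722869/148148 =11007.39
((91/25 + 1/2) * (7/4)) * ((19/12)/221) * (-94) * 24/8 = -14.64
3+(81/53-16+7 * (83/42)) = 751/318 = 2.36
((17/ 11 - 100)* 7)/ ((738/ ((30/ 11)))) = -12635/ 4961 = -2.55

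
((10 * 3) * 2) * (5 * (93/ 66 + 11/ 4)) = 13725/ 11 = 1247.73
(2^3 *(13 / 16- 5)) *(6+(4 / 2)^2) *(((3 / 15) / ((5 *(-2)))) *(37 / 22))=2479 / 220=11.27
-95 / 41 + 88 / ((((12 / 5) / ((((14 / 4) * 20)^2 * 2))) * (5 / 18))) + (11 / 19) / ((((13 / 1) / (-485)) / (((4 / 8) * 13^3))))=1269870.97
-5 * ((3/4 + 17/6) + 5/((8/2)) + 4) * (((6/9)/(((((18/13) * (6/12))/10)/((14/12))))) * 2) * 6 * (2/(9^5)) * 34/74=-16398200/176969853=-0.09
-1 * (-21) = 21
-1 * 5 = -5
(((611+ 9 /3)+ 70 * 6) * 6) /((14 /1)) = 3102 /7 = 443.14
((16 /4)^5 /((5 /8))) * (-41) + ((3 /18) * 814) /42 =-67171.17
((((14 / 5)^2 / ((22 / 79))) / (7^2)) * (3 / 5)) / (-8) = -237 / 5500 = -0.04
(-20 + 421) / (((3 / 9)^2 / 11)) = 39699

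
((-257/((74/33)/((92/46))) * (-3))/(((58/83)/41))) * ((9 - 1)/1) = 346330116/1073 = 322768.05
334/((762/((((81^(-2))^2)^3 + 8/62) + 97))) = 42.57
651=651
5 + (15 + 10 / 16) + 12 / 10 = 873 / 40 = 21.82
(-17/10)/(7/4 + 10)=-34/235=-0.14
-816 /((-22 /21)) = 8568 /11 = 778.91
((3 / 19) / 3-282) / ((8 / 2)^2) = -5357 / 304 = -17.62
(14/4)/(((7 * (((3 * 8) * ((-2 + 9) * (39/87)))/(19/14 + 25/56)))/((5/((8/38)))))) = 278255/978432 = 0.28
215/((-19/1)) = -215/19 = -11.32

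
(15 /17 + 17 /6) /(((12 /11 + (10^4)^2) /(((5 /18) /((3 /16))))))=20845 /378675004131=0.00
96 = 96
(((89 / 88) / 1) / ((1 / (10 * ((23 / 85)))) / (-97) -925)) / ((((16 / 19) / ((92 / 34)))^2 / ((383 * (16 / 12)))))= -14522829035993 / 2519212741056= -5.76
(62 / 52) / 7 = 31 / 182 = 0.17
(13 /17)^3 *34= 4394 /289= 15.20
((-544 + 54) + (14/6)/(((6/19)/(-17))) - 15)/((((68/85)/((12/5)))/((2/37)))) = -11351/111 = -102.26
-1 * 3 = -3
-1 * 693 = -693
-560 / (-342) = 280 / 171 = 1.64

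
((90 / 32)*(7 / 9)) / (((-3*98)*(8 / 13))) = -65 / 5376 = -0.01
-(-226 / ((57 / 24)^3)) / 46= 57856 / 157757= 0.37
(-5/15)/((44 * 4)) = -1/528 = -0.00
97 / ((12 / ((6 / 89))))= 0.54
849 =849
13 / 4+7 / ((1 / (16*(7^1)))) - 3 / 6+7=3175 / 4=793.75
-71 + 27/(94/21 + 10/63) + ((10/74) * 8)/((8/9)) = -691007/10804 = -63.96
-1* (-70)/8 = 35/4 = 8.75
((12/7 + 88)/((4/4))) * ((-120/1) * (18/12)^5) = -81752.14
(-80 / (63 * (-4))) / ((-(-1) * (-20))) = -0.02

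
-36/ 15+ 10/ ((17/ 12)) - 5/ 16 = 5911/ 1360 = 4.35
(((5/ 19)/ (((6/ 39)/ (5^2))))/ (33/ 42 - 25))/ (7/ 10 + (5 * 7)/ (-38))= 8125/ 1017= 7.99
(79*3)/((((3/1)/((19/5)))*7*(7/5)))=1501/49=30.63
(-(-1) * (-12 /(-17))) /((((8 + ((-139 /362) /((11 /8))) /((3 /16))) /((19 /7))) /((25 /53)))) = 8511525 /61316654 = 0.14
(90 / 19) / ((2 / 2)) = 90 / 19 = 4.74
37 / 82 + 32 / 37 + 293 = 892955 / 3034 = 294.32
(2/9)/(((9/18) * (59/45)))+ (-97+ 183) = 5094/59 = 86.34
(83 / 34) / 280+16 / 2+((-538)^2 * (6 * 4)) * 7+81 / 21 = 462925268803 / 9520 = 48626603.87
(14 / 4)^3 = 343 / 8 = 42.88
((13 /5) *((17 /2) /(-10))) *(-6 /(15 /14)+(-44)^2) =-533273 /125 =-4266.18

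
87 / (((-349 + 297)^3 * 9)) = -0.00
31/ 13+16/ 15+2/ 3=803/ 195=4.12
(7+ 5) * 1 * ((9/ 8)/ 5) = 27/ 10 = 2.70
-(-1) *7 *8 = 56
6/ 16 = 3/ 8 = 0.38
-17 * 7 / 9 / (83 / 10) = -1190 / 747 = -1.59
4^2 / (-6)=-8 / 3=-2.67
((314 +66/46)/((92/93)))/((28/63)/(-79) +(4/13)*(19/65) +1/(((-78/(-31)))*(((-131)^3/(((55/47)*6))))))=42831020283800863725/11325357180909892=3781.87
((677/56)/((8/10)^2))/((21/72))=50775/784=64.76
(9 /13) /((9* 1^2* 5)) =1 /65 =0.02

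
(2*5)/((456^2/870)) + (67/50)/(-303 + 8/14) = 34307209/917084400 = 0.04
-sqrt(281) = -16.76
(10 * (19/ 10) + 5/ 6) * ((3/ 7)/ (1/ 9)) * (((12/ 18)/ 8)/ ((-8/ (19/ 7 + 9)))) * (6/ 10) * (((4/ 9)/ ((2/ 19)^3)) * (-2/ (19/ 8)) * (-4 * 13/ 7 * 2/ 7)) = -6542042/ 1715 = -3814.60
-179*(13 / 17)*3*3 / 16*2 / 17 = -20943 / 2312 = -9.06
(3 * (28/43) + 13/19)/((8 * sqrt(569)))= 0.01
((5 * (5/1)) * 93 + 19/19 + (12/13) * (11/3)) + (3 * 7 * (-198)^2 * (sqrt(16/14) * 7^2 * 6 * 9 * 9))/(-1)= 30282/13 - 5601624336 * sqrt(14)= -20959356745.34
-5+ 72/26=-29/13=-2.23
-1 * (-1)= 1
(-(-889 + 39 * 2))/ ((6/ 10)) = 4055/ 3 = 1351.67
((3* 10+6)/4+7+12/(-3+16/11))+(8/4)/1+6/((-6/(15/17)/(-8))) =17.29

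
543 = 543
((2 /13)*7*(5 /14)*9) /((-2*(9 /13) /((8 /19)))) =-20 /19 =-1.05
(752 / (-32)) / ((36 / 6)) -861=-10379 / 12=-864.92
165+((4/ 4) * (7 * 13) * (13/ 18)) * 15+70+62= 7697/ 6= 1282.83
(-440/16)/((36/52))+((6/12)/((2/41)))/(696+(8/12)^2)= -8959919/225648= -39.71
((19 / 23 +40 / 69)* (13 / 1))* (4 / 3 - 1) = 1261 / 207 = 6.09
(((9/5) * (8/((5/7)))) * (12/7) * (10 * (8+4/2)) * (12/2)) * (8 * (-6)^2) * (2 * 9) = 107495424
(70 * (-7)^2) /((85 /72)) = 49392 /17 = 2905.41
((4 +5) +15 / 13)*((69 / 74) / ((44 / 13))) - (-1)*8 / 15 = 3697 / 1110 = 3.33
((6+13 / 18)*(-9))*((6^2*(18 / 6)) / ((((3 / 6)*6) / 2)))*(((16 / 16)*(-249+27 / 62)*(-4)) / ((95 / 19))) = -134260632 / 155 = -866197.63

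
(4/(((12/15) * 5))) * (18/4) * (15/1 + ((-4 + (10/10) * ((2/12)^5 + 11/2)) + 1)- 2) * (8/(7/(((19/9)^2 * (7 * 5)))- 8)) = -217554845/3101544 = -70.14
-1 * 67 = -67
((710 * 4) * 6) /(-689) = -17040 /689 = -24.73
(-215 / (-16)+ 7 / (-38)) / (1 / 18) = 238.56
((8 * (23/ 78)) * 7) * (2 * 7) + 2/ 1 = 9094/ 39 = 233.18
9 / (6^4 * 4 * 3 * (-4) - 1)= -0.00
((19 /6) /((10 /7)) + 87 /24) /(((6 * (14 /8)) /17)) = 11917 /1260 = 9.46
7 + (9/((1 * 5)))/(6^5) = 30241/4320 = 7.00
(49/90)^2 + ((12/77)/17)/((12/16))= 0.31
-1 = -1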